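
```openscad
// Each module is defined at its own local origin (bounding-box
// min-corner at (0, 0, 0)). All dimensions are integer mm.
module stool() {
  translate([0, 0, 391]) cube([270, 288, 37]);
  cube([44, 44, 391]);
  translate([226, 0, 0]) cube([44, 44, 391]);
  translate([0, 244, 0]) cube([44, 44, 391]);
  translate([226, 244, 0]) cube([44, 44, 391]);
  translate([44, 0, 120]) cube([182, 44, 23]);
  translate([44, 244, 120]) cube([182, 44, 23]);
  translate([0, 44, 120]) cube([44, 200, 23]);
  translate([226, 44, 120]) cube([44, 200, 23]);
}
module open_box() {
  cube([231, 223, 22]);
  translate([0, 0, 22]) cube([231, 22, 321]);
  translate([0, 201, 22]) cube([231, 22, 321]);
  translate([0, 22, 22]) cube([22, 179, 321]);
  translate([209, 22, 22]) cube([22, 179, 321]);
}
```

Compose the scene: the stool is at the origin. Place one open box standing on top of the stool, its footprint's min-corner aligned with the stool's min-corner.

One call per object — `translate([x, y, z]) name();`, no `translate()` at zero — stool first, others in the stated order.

stool();
translate([0, 0, 428]) open_box();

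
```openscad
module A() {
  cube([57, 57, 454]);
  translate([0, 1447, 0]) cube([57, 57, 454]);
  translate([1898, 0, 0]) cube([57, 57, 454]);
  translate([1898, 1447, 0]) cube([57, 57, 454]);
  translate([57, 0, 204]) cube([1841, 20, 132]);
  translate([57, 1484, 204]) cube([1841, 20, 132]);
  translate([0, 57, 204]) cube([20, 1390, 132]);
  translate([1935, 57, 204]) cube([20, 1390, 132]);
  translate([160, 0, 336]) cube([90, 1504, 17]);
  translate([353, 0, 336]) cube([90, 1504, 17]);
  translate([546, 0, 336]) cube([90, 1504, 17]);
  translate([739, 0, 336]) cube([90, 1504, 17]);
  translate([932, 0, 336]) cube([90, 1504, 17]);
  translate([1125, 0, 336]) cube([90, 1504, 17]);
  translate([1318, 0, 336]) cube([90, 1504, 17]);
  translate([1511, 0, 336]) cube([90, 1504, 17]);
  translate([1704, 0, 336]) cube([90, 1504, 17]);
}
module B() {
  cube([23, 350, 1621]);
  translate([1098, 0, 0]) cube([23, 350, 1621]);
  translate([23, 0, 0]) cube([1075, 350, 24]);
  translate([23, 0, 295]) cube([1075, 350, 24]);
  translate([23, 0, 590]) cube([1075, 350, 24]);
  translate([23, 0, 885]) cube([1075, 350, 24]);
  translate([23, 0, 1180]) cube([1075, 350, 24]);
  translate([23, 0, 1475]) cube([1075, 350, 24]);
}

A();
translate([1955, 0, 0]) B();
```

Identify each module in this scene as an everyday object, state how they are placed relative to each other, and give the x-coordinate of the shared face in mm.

A is a bed frame. B is a bookshelf. The bookshelf is against the bed frame's +x side, with their −y faces flush. The x-coordinate of the shared face is 1955 mm.

The bed frame's +x face and the bookshelf's −x face are both at x = 1955 mm.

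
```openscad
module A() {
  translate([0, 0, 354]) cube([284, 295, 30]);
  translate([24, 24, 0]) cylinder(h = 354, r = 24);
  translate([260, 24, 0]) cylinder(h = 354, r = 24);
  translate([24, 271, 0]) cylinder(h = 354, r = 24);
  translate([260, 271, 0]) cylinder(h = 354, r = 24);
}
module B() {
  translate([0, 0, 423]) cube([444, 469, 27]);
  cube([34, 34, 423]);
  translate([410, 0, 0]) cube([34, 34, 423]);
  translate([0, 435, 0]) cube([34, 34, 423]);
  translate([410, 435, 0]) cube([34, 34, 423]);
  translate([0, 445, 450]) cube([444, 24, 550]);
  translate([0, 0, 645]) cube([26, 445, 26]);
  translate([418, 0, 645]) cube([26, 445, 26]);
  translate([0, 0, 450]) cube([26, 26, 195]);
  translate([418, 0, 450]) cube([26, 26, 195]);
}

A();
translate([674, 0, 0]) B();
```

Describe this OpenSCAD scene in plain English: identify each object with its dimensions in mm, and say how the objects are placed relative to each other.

A is a simple wooden stool: a rectangular seat 284 mm (x) by 295 mm (y), 30 mm thick, top face at z = 384 mm, on four round legs, each 48 mm in diameter. The legs rest on z = 0, each leg's axis is inset half a diameter from the nearest pair of seat edges (so the leg's bounding box is flush with the corner).

B is a chair: 444×469 mm seat, 27 mm thick, top at z = 450 mm, on four 34 mm square corner legs flush with the seat edges. A 24 mm thick backrest slab spans the full seat width, extending 550 mm above the seat top, its back face flush with the seat's +y edge. Two armrests of 26×26 mm section run along each side from the seat's front edge to the front of the backrest, top faces 221 mm above the seat top and outer faces flush with the seat's x-edges; a 26×26 mm post under the front of each armrest stands on the seat at the front corner.

The chair is on the floor beside the stool on its +x side.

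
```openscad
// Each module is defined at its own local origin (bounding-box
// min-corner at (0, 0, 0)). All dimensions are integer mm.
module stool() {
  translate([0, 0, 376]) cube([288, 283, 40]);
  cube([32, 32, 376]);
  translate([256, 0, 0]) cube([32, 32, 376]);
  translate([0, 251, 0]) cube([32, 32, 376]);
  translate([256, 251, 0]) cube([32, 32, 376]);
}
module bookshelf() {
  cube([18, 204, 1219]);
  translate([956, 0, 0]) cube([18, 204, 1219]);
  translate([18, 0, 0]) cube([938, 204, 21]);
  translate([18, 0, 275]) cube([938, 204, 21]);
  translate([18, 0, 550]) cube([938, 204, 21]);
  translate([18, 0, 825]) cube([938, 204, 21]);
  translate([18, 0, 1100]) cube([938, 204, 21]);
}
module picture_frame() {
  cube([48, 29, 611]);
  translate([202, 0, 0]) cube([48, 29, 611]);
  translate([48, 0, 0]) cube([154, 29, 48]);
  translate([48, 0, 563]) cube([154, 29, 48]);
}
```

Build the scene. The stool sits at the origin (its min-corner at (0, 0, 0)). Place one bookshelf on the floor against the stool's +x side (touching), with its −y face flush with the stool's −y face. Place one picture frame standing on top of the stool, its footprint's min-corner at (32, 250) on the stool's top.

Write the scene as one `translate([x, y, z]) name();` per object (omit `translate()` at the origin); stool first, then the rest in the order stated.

stool();
translate([288, 0, 0]) bookshelf();
translate([32, 250, 416]) picture_frame();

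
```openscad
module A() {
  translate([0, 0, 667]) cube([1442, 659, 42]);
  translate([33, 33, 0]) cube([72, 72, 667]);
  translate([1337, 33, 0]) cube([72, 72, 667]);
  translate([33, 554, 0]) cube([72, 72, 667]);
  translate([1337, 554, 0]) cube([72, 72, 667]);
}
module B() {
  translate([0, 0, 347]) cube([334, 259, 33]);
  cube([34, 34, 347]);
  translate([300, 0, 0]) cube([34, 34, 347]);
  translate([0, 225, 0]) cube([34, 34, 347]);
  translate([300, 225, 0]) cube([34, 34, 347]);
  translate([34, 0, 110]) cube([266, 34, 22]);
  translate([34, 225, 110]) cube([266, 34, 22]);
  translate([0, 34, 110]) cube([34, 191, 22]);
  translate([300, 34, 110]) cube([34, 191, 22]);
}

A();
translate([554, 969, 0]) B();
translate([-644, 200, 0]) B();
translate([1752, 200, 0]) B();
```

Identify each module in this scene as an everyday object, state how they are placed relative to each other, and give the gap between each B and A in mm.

A is a table. B is a stool. Three stools sit around the table at the +y, −x, +x sides. The gap between each stool and the table is 310 mm.

Each stool's nearest face is 310 mm from the table's bounding box.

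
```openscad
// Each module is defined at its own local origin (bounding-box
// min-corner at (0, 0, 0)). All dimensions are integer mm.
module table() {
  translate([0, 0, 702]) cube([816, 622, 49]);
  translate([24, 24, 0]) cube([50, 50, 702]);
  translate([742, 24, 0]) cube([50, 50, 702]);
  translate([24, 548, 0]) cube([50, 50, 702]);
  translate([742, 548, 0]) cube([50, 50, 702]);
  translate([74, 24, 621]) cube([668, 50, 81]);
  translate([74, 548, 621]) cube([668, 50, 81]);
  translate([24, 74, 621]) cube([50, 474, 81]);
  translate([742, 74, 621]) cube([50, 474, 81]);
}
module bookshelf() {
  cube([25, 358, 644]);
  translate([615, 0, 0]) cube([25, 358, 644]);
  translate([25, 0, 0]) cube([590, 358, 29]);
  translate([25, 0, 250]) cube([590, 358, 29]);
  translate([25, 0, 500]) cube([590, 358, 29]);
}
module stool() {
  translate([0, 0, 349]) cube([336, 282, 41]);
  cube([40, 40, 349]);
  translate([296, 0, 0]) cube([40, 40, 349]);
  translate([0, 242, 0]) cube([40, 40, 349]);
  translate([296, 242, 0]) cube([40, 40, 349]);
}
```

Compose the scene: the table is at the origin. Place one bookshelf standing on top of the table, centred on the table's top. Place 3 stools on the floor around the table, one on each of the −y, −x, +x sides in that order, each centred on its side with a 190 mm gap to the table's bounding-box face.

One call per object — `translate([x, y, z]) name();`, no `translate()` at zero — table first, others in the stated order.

table();
translate([88, 132, 751]) bookshelf();
translate([240, -472, 0]) stool();
translate([-526, 170, 0]) stool();
translate([1006, 170, 0]) stool();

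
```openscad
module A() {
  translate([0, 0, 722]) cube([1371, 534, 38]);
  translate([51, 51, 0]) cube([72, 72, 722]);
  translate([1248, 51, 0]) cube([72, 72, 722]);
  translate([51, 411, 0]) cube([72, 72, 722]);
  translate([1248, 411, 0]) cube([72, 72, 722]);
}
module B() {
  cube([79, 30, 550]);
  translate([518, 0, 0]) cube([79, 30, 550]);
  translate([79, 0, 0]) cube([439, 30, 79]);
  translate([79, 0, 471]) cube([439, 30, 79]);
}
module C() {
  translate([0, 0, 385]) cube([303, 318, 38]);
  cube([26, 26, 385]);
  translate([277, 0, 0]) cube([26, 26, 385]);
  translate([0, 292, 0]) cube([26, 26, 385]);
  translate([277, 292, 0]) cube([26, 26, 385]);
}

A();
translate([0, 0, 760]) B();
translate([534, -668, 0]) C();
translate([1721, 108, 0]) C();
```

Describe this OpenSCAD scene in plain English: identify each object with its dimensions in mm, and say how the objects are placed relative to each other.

A is a table: top 1371 mm (x) × 534 mm (y), 38 mm thick, upper face at z = 760 mm, on four 72×72 mm square legs, each inset 51 mm from the nearest pair of top edges, running from z = 0 to the bottom of the top.

B is a rectangular picture frame lying in the x–z plane (depth along y). The opening is 439 mm wide (x) by 392 mm tall (z), surrounded by a border 79 mm wide on all four sides. The frame is 30 mm deep and is made of two full-height vertical stiles with two horizontal rails fitted between them.

C is a four-legged stool. The seat is 303×318 mm, 38 mm thick, top at z = 423 mm. It stands on four square legs, each 26×26 mm in cross-section, from z = 0 to the seat underside, each flush with a corner of the seat.

The picture frame is on top of the table. Two stools sit around the table at the −y, +x sides.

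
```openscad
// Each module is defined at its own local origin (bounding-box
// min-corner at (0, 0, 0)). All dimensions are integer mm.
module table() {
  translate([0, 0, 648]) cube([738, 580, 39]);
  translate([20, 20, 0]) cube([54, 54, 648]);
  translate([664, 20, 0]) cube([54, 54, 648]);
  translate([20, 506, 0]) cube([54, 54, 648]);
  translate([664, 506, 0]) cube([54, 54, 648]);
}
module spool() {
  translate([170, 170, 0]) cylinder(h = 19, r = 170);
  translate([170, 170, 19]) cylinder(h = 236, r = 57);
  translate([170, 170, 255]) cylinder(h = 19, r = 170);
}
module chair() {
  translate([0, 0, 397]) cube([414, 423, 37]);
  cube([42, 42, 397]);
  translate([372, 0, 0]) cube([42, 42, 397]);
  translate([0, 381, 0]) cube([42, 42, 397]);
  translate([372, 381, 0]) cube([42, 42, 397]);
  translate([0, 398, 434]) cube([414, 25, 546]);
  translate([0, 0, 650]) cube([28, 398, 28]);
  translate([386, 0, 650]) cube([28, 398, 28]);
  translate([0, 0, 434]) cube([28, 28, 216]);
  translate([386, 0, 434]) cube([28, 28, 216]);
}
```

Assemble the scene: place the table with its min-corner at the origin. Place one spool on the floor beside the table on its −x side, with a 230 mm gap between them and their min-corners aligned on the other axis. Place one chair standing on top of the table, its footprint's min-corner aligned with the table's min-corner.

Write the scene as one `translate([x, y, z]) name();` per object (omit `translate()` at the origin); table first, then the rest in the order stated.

table();
translate([-570, 0, 0]) spool();
translate([0, 0, 687]) chair();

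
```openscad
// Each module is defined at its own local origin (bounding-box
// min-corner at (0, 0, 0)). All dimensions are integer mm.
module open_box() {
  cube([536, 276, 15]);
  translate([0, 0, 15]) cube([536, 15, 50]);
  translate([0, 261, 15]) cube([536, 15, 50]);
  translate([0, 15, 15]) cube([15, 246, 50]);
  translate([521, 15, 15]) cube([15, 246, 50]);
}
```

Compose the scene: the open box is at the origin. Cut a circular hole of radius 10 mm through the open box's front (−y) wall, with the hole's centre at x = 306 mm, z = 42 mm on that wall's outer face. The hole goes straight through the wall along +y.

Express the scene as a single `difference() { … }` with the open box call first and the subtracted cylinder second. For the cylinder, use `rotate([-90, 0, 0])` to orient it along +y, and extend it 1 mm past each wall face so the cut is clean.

difference() {
  open_box();
  translate([306, -1, 42]) rotate([-90, 0, 0]) cylinder(h = 17, r = 10);
}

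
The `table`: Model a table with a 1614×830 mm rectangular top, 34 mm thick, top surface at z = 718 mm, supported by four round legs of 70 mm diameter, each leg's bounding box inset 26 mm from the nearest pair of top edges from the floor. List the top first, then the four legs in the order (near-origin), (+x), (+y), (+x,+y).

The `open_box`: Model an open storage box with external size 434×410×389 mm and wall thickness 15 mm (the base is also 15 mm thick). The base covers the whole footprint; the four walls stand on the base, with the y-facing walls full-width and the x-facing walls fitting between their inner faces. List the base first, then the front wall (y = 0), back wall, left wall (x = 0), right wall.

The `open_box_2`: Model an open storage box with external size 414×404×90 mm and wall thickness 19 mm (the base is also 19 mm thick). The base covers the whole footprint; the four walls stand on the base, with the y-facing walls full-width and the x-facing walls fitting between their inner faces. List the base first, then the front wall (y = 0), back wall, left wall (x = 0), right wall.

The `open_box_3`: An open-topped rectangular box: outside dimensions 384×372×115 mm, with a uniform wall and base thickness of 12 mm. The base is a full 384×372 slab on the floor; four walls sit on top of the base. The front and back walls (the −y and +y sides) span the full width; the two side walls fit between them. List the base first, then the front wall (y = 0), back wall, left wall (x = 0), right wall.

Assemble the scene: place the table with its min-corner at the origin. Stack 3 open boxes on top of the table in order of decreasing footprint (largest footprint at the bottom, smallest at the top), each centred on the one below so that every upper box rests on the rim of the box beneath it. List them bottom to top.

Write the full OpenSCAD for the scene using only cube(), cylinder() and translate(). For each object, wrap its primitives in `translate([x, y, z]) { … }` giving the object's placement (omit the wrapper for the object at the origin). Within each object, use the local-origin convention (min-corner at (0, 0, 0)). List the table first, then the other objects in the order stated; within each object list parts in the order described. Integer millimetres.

translate([0, 0, 684]) cube([1614, 830, 34]);
translate([61, 61, 0]) cylinder(h = 684, r = 35);
translate([1553, 61, 0]) cylinder(h = 684, r = 35);
translate([61, 769, 0]) cylinder(h = 684, r = 35);
translate([1553, 769, 0]) cylinder(h = 684, r = 35);
translate([590, 210, 718]) {
  cube([434, 410, 15]);
  translate([0, 0, 15]) cube([434, 15, 374]);
  translate([0, 395, 15]) cube([434, 15, 374]);
  translate([0, 15, 15]) cube([15, 380, 374]);
  translate([419, 15, 15]) cube([15, 380, 374]);
}
translate([600, 213, 1107]) {
  cube([414, 404, 19]);
  translate([0, 0, 19]) cube([414, 19, 71]);
  translate([0, 385, 19]) cube([414, 19, 71]);
  translate([0, 19, 19]) cube([19, 366, 71]);
  translate([395, 19, 19]) cube([19, 366, 71]);
}
translate([615, 229, 1197]) {
  cube([384, 372, 12]);
  translate([0, 0, 12]) cube([384, 12, 103]);
  translate([0, 360, 12]) cube([384, 12, 103]);
  translate([0, 12, 12]) cube([12, 348, 103]);
  translate([372, 12, 12]) cube([12, 348, 103]);
}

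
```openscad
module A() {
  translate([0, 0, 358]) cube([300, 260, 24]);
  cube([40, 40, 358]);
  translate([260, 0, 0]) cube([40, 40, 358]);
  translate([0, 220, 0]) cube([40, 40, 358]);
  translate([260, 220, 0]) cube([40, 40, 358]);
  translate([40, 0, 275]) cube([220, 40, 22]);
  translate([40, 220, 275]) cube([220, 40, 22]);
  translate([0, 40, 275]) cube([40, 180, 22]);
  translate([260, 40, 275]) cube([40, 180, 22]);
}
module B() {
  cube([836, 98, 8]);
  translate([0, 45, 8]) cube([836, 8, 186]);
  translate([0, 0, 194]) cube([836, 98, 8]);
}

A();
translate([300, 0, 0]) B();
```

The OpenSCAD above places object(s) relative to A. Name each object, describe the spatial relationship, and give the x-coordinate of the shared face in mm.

The stool's +x face and the I-beam's −x face are both at x = 300 mm.

A is a stool. B is an I-beam. The I-beam is against the stool's +x side, with their −y faces flush. The x-coordinate of the shared face is 300 mm.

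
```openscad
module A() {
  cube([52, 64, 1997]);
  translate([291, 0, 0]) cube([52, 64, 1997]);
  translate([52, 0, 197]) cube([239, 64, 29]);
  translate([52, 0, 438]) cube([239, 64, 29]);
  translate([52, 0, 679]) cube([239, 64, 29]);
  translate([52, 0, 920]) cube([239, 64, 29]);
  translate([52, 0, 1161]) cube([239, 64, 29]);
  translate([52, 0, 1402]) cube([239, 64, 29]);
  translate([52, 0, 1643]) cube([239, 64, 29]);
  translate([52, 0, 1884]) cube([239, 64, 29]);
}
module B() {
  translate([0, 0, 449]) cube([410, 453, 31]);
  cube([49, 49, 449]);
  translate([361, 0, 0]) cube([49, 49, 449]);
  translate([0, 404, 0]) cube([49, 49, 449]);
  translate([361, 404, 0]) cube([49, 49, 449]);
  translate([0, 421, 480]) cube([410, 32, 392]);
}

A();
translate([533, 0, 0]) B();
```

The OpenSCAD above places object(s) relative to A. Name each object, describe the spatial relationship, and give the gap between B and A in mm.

The chair's nearest face is 190 mm from the ladder's +x face.

A is a ladder. B is a chair. The chair is on the floor beside the ladder on its +x side. The gap between the chair and the ladder is 190 mm.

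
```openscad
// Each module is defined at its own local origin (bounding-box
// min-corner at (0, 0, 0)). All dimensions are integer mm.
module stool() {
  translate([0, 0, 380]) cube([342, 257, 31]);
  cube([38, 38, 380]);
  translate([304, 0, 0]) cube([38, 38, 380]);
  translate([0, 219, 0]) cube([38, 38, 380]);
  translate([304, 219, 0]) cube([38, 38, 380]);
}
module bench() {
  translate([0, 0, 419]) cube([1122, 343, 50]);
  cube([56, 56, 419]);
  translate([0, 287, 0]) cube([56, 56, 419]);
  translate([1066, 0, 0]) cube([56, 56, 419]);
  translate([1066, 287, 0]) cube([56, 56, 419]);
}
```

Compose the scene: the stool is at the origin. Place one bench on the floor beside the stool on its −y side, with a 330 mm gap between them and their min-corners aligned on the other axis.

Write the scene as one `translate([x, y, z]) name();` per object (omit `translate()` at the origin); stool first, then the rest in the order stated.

stool();
translate([0, -673, 0]) bench();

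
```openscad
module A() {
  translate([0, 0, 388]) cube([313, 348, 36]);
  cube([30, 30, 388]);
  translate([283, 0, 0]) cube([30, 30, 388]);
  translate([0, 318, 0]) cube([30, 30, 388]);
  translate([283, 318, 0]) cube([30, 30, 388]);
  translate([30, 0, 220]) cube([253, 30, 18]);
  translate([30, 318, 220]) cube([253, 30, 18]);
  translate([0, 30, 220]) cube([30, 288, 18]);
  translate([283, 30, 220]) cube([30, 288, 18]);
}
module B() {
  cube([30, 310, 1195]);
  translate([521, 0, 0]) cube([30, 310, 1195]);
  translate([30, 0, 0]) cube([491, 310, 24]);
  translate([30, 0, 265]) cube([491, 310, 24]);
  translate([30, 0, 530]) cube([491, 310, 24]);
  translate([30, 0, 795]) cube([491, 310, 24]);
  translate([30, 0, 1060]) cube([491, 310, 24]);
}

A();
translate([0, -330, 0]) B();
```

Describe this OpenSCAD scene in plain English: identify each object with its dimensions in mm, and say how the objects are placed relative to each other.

A is a simple wooden stool: a rectangular seat 313 mm (x) by 348 mm (y), 36 mm thick, top face at z = 424 mm, on four square legs, each 30×30 mm in cross-section. The legs rest on z = 0, each flush with a corner of the seat. Four stretchers, 30 mm wide and 18 mm tall, connect adjacent legs with their undersides at z = 220 mm, each running between the inner faces of the legs it joins and aligned with the legs' outer faces on the other axis.

B is an open bookshelf. Two side panels, each 30 mm thick, 310 mm deep and 1195 mm tall, stand 551 mm apart (outside-to-outside). Between them sit 5 shelves, each 24 mm thick and 310 mm deep, spanning the full gap between the sides. The bottom shelf rests on the floor (its underside at z = 0) and the clear gap between one shelf's top and the next shelf's underside is 241 mm.

The bookshelf is on the floor beside the stool on its −y side.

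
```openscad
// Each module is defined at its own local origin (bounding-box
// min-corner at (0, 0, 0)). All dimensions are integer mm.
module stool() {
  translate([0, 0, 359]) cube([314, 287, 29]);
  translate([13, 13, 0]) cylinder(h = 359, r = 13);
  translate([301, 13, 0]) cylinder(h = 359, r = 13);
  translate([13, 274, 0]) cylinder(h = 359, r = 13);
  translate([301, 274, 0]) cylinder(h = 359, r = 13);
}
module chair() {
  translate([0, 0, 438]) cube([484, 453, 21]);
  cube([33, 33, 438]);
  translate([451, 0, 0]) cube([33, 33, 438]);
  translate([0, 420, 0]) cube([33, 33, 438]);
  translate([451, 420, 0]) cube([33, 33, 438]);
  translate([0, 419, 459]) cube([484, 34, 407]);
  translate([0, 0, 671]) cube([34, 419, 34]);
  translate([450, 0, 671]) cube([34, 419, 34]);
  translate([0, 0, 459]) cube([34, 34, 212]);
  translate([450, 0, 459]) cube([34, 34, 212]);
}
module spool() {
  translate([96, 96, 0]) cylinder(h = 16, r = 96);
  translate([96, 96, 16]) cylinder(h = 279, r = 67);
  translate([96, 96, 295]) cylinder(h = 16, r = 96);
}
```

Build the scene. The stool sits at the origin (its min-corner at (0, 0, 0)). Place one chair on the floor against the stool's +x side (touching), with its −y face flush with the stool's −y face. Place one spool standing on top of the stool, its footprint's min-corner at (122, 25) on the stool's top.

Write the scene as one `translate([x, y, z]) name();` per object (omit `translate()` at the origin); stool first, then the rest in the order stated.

stool();
translate([314, 0, 0]) chair();
translate([122, 25, 388]) spool();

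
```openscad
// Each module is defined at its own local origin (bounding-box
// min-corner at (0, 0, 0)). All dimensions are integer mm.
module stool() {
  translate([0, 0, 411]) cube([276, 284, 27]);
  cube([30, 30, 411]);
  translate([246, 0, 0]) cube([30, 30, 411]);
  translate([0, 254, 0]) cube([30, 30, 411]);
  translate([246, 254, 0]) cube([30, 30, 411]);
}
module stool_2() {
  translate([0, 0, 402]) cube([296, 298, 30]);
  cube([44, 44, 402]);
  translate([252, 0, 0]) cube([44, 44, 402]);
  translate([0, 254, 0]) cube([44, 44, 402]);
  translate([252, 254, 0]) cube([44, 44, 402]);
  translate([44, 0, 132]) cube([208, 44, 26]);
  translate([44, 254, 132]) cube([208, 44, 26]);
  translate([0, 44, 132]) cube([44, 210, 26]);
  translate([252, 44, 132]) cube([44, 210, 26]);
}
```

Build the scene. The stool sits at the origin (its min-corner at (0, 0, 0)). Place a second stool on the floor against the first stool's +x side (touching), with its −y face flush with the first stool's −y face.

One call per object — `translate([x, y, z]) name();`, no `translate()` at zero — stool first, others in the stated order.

stool();
translate([276, 0, 0]) stool_2();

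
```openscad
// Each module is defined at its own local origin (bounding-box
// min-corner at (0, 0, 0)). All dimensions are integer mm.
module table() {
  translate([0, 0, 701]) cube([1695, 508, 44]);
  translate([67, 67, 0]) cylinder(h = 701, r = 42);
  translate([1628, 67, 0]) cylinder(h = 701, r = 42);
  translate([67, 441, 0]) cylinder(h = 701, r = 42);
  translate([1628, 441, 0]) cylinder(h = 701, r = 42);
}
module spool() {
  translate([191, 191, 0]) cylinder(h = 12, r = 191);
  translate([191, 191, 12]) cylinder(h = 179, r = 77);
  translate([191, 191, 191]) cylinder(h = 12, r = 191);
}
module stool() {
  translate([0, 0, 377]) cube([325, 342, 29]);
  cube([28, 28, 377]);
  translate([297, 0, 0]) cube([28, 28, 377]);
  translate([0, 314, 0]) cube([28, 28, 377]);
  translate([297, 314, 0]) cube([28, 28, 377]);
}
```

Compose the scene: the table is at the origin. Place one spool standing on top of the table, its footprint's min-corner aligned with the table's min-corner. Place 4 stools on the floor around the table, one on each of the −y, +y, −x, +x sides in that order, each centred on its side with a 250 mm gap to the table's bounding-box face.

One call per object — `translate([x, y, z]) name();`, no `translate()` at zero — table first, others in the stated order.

table();
translate([0, 0, 745]) spool();
translate([685, -592, 0]) stool();
translate([685, 758, 0]) stool();
translate([-575, 83, 0]) stool();
translate([1945, 83, 0]) stool();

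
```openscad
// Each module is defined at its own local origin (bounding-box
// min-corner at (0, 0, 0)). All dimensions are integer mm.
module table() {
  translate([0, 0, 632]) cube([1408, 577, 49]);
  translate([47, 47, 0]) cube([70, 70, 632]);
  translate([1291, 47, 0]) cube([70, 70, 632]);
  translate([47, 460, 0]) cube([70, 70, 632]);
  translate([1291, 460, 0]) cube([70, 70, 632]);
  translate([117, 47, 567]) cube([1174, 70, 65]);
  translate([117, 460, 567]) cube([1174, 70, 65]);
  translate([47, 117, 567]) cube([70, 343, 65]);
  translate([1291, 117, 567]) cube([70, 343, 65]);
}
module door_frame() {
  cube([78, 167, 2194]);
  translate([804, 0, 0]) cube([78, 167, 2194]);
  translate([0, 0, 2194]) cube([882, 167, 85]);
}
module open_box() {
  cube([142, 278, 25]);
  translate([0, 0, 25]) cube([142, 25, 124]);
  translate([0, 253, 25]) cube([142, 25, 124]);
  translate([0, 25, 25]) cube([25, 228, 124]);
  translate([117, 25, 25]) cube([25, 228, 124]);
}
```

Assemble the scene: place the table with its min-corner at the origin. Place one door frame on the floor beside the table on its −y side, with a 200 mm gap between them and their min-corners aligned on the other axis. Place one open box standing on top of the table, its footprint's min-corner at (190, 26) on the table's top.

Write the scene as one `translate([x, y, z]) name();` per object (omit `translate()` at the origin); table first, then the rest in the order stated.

table();
translate([0, -367, 0]) door_frame();
translate([190, 26, 681]) open_box();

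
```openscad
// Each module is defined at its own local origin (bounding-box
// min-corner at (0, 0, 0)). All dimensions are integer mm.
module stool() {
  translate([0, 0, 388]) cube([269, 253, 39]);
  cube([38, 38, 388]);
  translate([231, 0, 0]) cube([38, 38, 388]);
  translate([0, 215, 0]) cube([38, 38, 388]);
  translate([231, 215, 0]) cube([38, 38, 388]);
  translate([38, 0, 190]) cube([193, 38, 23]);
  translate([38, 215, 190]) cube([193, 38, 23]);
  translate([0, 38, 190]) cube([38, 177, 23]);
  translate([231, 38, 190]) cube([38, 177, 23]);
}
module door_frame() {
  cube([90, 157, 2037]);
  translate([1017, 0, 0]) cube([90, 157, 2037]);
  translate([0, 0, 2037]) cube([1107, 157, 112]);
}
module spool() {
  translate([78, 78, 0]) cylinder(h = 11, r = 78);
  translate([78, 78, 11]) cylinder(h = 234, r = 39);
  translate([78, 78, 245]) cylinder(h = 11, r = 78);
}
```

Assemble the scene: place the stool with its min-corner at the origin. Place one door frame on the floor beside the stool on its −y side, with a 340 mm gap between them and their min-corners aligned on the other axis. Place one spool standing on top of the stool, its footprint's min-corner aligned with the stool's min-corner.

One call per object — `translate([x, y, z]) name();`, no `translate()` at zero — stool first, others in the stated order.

stool();
translate([0, -497, 0]) door_frame();
translate([0, 0, 427]) spool();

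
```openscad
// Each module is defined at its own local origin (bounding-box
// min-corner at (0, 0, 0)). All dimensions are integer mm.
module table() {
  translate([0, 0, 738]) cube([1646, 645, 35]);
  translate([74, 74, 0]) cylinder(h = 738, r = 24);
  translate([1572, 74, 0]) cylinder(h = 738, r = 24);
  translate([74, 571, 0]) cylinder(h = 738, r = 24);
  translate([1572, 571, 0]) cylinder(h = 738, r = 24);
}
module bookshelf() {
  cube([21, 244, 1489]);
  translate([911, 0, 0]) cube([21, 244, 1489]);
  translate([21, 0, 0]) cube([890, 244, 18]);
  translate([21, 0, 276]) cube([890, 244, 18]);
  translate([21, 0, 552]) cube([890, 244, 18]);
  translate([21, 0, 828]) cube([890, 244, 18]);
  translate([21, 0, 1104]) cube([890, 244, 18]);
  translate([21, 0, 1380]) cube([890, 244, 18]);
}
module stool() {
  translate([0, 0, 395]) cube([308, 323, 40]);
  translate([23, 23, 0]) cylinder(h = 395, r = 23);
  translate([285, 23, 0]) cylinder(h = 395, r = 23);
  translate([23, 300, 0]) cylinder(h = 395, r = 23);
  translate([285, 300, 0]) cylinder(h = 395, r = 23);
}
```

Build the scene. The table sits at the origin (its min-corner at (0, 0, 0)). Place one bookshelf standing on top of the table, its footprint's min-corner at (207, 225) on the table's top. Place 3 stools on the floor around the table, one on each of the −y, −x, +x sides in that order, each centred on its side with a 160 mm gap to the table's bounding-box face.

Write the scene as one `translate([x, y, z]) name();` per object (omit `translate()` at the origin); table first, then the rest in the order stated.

table();
translate([207, 225, 773]) bookshelf();
translate([669, -483, 0]) stool();
translate([-468, 161, 0]) stool();
translate([1806, 161, 0]) stool();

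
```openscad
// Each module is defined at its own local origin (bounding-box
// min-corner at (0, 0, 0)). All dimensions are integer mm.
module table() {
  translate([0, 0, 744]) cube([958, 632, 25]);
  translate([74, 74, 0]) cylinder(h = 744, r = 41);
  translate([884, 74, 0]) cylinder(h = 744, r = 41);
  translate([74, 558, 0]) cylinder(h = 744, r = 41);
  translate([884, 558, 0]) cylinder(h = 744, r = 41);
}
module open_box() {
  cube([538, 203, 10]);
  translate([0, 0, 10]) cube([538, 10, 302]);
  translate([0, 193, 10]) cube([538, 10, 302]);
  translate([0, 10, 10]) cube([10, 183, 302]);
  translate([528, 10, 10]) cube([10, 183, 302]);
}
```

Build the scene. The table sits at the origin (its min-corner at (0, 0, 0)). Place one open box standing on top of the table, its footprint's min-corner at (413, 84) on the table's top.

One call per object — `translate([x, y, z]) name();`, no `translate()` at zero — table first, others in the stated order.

table();
translate([413, 84, 769]) open_box();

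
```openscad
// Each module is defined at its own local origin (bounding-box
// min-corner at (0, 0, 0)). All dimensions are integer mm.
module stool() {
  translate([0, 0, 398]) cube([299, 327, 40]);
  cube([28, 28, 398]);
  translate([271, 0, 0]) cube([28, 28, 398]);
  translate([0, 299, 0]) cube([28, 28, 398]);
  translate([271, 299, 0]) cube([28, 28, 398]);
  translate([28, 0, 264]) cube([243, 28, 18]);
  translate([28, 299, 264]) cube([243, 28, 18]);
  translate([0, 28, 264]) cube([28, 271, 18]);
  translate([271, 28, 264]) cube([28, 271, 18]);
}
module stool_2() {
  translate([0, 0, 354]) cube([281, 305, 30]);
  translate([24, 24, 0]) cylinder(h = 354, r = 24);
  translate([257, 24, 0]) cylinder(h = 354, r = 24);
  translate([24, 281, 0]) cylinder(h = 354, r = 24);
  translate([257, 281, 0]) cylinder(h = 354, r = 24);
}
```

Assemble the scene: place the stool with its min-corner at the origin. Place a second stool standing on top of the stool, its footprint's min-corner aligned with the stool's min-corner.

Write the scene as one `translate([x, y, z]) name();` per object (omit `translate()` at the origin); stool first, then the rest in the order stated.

stool();
translate([0, 0, 438]) stool_2();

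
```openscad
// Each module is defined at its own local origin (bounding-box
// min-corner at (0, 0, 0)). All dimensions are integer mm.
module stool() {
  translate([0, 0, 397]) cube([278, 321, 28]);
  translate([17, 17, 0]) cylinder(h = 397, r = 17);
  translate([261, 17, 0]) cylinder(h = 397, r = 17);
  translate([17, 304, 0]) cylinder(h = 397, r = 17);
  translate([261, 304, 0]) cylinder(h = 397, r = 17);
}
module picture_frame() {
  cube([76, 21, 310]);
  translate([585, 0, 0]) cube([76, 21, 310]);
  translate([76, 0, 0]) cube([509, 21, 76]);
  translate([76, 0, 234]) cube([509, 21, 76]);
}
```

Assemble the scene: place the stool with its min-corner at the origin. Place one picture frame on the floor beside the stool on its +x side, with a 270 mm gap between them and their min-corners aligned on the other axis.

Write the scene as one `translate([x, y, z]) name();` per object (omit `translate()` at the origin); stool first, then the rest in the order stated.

stool();
translate([548, 0, 0]) picture_frame();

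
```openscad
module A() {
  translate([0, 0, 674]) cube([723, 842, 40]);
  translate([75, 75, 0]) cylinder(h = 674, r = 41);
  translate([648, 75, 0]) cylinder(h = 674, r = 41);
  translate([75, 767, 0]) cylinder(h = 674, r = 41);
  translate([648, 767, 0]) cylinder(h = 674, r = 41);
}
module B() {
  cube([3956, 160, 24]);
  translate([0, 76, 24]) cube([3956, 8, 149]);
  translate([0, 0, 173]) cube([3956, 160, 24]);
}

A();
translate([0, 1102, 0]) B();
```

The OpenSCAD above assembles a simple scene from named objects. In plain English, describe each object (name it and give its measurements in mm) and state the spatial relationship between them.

A is a table with a 723×842 mm rectangular top, 40 mm thick, top surface at z = 714 mm, supported by four round legs of 82 mm diameter, each leg's bounding box inset 34 mm from the nearest pair of top edges, running from the floor.

B is an I-beam lying along x, 3956 mm long. Overall section height 197 mm. Two flanges 160 mm wide (y) and 24 mm thick, one on the floor and one at the top; a web 8 mm thick runs between them, centred on the flange width.

The I-beam is on the floor beside the table on its +y side.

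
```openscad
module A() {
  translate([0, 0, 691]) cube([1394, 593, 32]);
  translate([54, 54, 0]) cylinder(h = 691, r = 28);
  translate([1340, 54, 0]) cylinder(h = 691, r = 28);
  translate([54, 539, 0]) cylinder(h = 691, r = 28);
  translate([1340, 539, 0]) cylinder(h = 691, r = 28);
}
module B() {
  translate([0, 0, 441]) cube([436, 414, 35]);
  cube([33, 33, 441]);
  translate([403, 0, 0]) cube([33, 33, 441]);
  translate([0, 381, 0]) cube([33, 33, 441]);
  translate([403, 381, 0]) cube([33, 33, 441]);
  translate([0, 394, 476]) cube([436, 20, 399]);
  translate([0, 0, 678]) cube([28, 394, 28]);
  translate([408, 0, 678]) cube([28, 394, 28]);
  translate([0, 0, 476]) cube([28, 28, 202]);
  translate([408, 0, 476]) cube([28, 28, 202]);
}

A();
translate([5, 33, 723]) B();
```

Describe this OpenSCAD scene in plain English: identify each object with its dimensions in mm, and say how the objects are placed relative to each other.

A is a rectangular dining table. The top is 1394×593×32 mm with its upper surface at z = 723 mm. It stands on four round legs of 56 mm diameter, each leg's bounding box inset 26 mm from the nearest pair of top edges, running from the floor to the underside of the top.

B is a chair: 436×414 mm seat, 35 mm thick, top at z = 476 mm, on four 33 mm square corner legs flush with the seat edges. A 20 mm thick backrest slab spans the full seat width, extending 399 mm above the seat top, its back face flush with the seat's +y edge. Two armrests of 28×28 mm section run along each side from the seat's front edge to the front of the backrest, top faces 230 mm above the seat top and outer faces flush with the seat's x-edges; a 28×28 mm post under the front of each armrest stands on the seat at the front corner.

The chair is on top of the table.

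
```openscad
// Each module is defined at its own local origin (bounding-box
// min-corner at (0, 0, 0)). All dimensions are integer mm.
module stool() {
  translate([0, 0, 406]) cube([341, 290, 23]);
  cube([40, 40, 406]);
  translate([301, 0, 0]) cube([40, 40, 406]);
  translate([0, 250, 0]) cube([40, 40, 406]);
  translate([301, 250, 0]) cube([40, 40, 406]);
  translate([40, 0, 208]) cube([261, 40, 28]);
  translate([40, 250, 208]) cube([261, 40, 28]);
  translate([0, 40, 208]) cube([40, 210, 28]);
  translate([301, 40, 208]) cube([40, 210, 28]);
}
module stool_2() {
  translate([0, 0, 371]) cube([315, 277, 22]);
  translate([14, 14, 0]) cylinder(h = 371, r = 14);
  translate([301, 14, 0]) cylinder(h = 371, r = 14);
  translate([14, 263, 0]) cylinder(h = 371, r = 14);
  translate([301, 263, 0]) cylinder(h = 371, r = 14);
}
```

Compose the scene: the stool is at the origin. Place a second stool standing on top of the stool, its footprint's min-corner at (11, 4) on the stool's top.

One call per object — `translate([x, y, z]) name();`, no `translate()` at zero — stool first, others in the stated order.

stool();
translate([11, 4, 429]) stool_2();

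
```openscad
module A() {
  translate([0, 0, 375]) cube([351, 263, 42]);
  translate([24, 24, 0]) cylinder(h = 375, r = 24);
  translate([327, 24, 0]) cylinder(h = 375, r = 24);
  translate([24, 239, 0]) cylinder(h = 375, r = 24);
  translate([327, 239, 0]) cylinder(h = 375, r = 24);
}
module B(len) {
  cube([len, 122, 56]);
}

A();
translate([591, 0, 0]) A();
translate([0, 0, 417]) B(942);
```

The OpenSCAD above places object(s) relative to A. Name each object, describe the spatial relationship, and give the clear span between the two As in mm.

A is a stool. B is a beam. A beam spans the tops of two stools. The clear span between the two stools is 240 mm.

Second stool starts at x = 591; first ends at x = 351; clear span = 591 − 351 = 240 mm.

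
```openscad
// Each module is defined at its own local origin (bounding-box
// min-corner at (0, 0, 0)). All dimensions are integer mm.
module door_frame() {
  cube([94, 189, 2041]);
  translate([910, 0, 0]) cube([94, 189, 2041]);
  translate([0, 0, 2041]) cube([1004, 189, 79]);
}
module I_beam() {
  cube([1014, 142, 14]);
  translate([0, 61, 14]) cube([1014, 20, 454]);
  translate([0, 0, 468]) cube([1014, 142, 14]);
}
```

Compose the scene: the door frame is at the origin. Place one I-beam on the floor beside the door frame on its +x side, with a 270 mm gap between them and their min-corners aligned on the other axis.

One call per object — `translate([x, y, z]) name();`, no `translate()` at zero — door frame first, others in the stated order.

door_frame();
translate([1274, 0, 0]) I_beam();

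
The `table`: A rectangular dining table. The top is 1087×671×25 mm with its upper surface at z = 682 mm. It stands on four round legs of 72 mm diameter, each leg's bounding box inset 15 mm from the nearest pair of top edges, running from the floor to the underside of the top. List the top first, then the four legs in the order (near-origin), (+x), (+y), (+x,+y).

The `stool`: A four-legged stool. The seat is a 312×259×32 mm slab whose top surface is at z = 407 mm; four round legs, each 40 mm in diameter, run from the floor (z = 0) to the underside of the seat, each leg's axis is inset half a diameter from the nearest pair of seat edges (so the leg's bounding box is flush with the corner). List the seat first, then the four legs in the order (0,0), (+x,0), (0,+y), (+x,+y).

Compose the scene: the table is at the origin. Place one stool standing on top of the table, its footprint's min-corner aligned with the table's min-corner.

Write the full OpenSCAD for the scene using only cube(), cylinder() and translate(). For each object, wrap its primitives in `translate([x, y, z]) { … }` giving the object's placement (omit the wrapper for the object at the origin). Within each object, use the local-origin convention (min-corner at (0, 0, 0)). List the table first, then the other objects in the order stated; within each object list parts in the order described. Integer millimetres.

translate([0, 0, 657]) cube([1087, 671, 25]);
translate([51, 51, 0]) cylinder(h = 657, r = 36);
translate([1036, 51, 0]) cylinder(h = 657, r = 36);
translate([51, 620, 0]) cylinder(h = 657, r = 36);
translate([1036, 620, 0]) cylinder(h = 657, r = 36);
translate([0, 0, 682]) {
  translate([0, 0, 375]) cube([312, 259, 32]);
  translate([20, 20, 0]) cylinder(h = 375, r = 20);
  translate([292, 20, 0]) cylinder(h = 375, r = 20);
  translate([20, 239, 0]) cylinder(h = 375, r = 20);
  translate([292, 239, 0]) cylinder(h = 375, r = 20);
}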